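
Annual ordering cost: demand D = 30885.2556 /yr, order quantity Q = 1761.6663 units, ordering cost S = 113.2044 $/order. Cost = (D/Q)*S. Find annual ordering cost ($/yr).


Number of orders = D/Q = 17.5318
Cost = 17.5318 * 113.2044 = 1984.6817

1984.6817 $/yr


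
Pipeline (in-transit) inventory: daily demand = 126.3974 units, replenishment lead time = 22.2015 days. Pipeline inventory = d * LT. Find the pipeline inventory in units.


Pipeline = 126.3974 * 22.2015 = 2806.2119

2806.2119 units


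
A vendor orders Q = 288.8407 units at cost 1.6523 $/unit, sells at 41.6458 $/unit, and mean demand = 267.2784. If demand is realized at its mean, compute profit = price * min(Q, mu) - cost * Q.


Sales at mu = min(288.8407, 267.2784) = 267.2784
Revenue = 41.6458 * 267.2784 = 11131.0228
Total cost = 1.6523 * 288.8407 = 477.2515
Profit = 11131.0228 - 477.2515 = 10653.7713

10653.7713 $


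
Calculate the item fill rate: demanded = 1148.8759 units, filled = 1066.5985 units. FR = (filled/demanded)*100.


FR = 1066.5985 / 1148.8759 * 100 = 92.8384

92.8384%


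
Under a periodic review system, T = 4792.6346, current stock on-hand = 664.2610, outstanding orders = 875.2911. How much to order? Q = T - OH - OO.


Inventory position = OH + OO = 664.2610 + 875.2911 = 1539.5521
Q = 4792.6346 - 1539.5521 = 3253.0825

3253.0825 units


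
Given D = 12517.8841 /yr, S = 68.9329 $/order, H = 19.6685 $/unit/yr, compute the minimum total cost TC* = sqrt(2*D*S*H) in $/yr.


2*D*S*H = 33943663.3580
TC* = sqrt(33943663.3580) = 5826.1191

5826.1191 $/yr


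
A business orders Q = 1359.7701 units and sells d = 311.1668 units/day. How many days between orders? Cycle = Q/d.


Cycle = 1359.7701 / 311.1668 = 4.3699

4.3699 days


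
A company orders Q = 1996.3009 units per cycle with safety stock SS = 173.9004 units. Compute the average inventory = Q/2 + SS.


Q/2 = 998.1504
Avg = 998.1504 + 173.9004 = 1172.0509

1172.0509 units


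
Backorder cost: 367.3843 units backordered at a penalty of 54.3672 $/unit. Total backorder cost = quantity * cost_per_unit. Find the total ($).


Total = 367.3843 * 54.3672 = 19973.6557

19973.6557 $


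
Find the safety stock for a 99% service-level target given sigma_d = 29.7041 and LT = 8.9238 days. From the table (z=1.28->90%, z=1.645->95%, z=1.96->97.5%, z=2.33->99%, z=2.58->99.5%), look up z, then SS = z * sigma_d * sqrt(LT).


From the table, SL = 99% corresponds to z = 2.33
sqrt(LT) = sqrt(8.9238) = 2.9873
SS = 2.33 * 29.7041 * 2.9873 = 206.7508

206.7508 units


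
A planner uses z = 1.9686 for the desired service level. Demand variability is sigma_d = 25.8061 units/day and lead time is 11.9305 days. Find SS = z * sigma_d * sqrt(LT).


sqrt(LT) = sqrt(11.9305) = 3.4541
SS = 1.9686 * 25.8061 * 3.4541 = 175.4725

175.4725 units


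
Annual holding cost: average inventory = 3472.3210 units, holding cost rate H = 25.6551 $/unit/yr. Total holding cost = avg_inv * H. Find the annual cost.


Cost = 3472.3210 * 25.6551 = 89082.7425

89082.7425 $/yr


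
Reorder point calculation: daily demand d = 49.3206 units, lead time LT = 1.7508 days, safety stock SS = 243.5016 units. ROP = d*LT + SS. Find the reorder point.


d*LT = 49.3206 * 1.7508 = 86.3505
ROP = 86.3505 + 243.5016 = 329.8521

329.8521 units


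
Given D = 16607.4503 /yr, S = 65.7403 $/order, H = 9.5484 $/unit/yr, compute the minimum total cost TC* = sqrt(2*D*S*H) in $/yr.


2*D*S*H = 20849480.7186
TC* = sqrt(20849480.7186) = 4566.1232

4566.1232 $/yr


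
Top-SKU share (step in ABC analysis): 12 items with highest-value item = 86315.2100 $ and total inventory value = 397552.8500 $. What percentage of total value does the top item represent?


Top item = 86315.2100
Total = 397552.8500
Percentage = 86315.2100 / 397552.8500 * 100 = 21.7116

21.7116%


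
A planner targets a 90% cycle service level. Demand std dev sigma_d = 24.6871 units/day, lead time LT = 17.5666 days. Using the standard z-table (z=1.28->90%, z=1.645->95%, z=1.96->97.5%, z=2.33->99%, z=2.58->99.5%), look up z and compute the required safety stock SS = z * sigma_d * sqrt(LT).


From the table, SL = 90% corresponds to z = 1.28
sqrt(LT) = sqrt(17.5666) = 4.1913
SS = 1.28 * 24.6871 * 4.1913 = 132.4414

132.4414 units


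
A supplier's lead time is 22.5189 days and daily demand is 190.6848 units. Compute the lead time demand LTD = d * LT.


LTD = 190.6848 * 22.5189 = 4294.0119

4294.0119 units


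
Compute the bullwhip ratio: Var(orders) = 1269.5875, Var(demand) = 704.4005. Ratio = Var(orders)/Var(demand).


BW = 1269.5875 / 704.4005 = 1.8024

1.8024


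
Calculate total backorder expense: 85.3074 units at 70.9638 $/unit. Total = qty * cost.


Total = 85.3074 * 70.9638 = 6053.7373

6053.7373 $


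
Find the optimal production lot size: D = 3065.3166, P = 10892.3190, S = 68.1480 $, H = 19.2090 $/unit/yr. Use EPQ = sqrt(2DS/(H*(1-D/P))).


1 - D/P = 1 - 0.2814 = 0.7186
H*(1-D/P) = 13.8032
2DS = 417790.3913
EPQ = sqrt(30267.6411) = 173.9760

173.9760 units


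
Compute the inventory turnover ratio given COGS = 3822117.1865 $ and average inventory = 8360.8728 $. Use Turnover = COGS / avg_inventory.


Turnover = 3822117.1865 / 8360.8728 = 457.1433

457.1433


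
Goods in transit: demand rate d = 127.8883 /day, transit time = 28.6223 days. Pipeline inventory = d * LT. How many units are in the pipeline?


Pipeline = 127.8883 * 28.6223 = 3660.4573

3660.4573 units


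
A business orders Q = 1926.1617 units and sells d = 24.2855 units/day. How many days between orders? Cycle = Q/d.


Cycle = 1926.1617 / 24.2855 = 79.3132

79.3132 days


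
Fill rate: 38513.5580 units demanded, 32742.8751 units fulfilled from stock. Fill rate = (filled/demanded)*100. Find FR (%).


FR = 32742.8751 / 38513.5580 * 100 = 85.0165

85.0165%


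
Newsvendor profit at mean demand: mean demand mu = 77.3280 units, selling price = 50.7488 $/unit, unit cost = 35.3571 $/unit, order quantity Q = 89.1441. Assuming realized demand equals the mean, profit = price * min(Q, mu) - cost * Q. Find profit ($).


Sales at mu = min(89.1441, 77.3280) = 77.3280
Revenue = 50.7488 * 77.3280 = 3924.3032
Total cost = 35.3571 * 89.1441 = 3151.8769
Profit = 3924.3032 - 3151.8769 = 772.4263

772.4263 $


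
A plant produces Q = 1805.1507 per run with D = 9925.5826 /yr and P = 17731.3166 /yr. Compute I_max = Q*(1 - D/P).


D/P = 0.5598
1 - D/P = 0.4402
I_max = 1805.1507 * 0.4402 = 794.6689

794.6689 units


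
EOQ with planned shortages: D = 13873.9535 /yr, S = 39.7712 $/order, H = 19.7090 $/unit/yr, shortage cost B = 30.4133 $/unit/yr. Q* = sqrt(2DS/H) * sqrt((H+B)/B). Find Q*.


sqrt(2DS/H) = 236.6286
sqrt((H+B)/B) = 1.2838
Q* = 236.6286 * 1.2838 = 303.7742

303.7742 units


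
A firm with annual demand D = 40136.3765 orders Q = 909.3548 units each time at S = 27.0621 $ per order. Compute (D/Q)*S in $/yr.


Number of orders = D/Q = 44.1372
Cost = 44.1372 * 27.0621 = 1194.4454

1194.4454 $/yr


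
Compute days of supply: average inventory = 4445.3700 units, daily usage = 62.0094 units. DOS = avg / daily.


DOS = 4445.3700 / 62.0094 = 71.6886

71.6886 days


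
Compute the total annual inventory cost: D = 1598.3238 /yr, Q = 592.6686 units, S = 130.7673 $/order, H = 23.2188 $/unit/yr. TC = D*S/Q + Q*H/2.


Ordering cost = D*S/Q = 352.6566
Holding cost = Q*H/2 = 6880.5268
TC = 352.6566 + 6880.5268 = 7233.1834

7233.1834 $/yr


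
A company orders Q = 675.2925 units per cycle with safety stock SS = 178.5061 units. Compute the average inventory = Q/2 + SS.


Q/2 = 337.6463
Avg = 337.6463 + 178.5061 = 516.1524

516.1524 units


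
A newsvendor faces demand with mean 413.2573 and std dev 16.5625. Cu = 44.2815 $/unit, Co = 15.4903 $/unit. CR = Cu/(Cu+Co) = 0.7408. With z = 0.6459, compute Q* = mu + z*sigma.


CR = Cu/(Cu+Co) = 44.2815/(44.2815+15.4903) = 0.7408
z = 0.6459
Q* = 413.2573 + 0.6459 * 16.5625 = 423.9550

423.9550 units


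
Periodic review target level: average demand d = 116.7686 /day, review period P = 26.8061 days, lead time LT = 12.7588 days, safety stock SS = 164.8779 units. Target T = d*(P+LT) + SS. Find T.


P + LT = 39.5649
d*(P+LT) = 116.7686 * 39.5649 = 4619.9380
T = 4619.9380 + 164.8779 = 4784.8159

4784.8159 units


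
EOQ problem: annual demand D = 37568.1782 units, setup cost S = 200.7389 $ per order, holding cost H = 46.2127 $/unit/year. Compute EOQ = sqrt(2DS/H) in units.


2*D*S = 2 * 37568.1782 * 200.7389 = 15082789.5337
2*D*S/H = 326377.5874
EOQ = sqrt(326377.5874) = 571.2947

571.2947 units


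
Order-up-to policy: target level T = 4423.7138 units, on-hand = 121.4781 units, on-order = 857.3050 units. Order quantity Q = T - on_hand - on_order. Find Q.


Inventory position = OH + OO = 121.4781 + 857.3050 = 978.7831
Q = 4423.7138 - 978.7831 = 3444.9307

3444.9307 units


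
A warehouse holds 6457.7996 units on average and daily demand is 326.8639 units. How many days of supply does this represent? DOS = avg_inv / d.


DOS = 6457.7996 / 326.8639 = 19.7568

19.7568 days


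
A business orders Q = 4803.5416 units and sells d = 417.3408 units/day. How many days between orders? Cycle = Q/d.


Cycle = 4803.5416 / 417.3408 = 11.5099

11.5099 days


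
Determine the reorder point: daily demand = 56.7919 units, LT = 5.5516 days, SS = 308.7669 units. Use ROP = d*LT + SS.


d*LT = 56.7919 * 5.5516 = 315.2859
ROP = 315.2859 + 308.7669 = 624.0528

624.0528 units


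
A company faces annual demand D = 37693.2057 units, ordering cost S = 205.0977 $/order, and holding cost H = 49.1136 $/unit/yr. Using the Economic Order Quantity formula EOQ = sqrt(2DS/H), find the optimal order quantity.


2*D*S = 2 * 37693.2057 * 205.0977 = 15461579.5894
2*D*S/H = 314812.5894
EOQ = sqrt(314812.5894) = 561.0816

561.0816 units


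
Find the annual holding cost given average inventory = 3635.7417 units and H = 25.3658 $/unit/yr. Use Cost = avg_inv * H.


Cost = 3635.7417 * 25.3658 = 92223.4968

92223.4968 $/yr


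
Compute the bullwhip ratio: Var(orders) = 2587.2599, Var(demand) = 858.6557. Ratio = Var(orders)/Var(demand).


BW = 2587.2599 / 858.6557 = 3.0132

3.0132


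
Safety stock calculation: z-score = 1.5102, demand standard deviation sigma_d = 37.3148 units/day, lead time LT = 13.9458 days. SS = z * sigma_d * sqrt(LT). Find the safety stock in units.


sqrt(LT) = sqrt(13.9458) = 3.7344
SS = 1.5102 * 37.3148 * 3.7344 = 210.4444

210.4444 units


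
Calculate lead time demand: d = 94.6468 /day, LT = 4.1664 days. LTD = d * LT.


LTD = 94.6468 * 4.1664 = 394.3364

394.3364 units


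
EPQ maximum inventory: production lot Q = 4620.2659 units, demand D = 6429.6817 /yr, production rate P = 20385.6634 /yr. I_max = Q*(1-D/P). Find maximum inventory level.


D/P = 0.3154
1 - D/P = 0.6846
I_max = 4620.2659 * 0.6846 = 3163.0242

3163.0242 units


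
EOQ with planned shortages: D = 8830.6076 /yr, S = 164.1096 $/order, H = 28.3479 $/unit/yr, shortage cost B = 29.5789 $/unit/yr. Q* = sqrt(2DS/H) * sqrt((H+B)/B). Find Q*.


sqrt(2DS/H) = 319.7546
sqrt((H+B)/B) = 1.3994
Q* = 319.7546 * 1.3994 = 447.4717

447.4717 units


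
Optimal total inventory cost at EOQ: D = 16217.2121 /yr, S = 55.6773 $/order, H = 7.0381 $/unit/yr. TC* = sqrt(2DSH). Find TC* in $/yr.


2*D*S*H = 12709831.4760
TC* = sqrt(12709831.4760) = 3565.0851

3565.0851 $/yr


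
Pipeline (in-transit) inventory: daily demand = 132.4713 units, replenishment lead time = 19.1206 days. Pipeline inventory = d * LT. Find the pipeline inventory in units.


Pipeline = 132.4713 * 19.1206 = 2532.9307

2532.9307 units


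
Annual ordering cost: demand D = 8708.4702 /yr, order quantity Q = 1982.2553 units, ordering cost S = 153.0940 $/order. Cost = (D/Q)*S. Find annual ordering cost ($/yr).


Number of orders = D/Q = 4.3932
Cost = 4.3932 * 153.0940 = 672.5746

672.5746 $/yr


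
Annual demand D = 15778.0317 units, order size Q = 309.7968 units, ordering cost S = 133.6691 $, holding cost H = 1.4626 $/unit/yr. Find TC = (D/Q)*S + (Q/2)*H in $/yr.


Ordering cost = D*S/Q = 6807.8021
Holding cost = Q*H/2 = 226.5544
TC = 6807.8021 + 226.5544 = 7034.3565

7034.3565 $/yr


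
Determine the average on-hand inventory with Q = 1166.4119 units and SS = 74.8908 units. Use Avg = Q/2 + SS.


Q/2 = 583.2060
Avg = 583.2060 + 74.8908 = 658.0968

658.0968 units


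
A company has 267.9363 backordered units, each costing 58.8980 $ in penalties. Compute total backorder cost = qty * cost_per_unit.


Total = 267.9363 * 58.8980 = 15780.9122

15780.9122 $


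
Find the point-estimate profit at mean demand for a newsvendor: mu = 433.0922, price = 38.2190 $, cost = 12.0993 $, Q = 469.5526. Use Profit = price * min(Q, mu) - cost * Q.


Sales at mu = min(469.5526, 433.0922) = 433.0922
Revenue = 38.2190 * 433.0922 = 16552.3508
Total cost = 12.0993 * 469.5526 = 5681.2578
Profit = 16552.3508 - 5681.2578 = 10871.0930

10871.0930 $


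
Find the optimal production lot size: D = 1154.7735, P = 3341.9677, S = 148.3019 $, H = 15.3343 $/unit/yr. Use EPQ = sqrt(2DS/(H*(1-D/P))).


1 - D/P = 1 - 0.3455 = 0.6545
H*(1-D/P) = 10.0357
2DS = 342510.2082
EPQ = sqrt(34129.0710) = 184.7406

184.7406 units


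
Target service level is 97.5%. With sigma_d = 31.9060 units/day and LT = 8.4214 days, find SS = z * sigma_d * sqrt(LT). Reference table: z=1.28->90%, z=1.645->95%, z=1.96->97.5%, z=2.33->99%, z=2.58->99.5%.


From the table, SL = 97.5% corresponds to z = 1.96
sqrt(LT) = sqrt(8.4214) = 2.9020
SS = 1.96 * 31.9060 * 2.9020 = 181.4766

181.4766 units


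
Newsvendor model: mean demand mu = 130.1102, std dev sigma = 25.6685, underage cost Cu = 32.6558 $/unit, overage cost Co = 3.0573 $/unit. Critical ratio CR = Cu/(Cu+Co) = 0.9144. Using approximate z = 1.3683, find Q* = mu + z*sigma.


CR = Cu/(Cu+Co) = 32.6558/(32.6558+3.0573) = 0.9144
z = 1.3683
Q* = 130.1102 + 1.3683 * 25.6685 = 165.2324

165.2324 units


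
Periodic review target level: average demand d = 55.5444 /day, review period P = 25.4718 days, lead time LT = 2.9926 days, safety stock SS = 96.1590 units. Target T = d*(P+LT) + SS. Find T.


P + LT = 28.4644
d*(P+LT) = 55.5444 * 28.4644 = 1581.0380
T = 1581.0380 + 96.1590 = 1677.1970

1677.1970 units


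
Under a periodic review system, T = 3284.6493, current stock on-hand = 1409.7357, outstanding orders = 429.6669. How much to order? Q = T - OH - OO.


Inventory position = OH + OO = 1409.7357 + 429.6669 = 1839.4026
Q = 3284.6493 - 1839.4026 = 1445.2467

1445.2467 units


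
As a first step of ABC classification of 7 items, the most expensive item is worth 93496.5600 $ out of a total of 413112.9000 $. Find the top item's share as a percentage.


Top item = 93496.5600
Total = 413112.9000
Percentage = 93496.5600 / 413112.9000 * 100 = 22.6322

22.6322%


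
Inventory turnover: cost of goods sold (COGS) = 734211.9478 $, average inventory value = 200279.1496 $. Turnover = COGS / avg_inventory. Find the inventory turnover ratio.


Turnover = 734211.9478 / 200279.1496 = 3.6659

3.6659


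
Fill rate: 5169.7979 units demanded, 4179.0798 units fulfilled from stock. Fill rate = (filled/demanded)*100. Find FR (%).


FR = 4179.0798 / 5169.7979 * 100 = 80.8364

80.8364%


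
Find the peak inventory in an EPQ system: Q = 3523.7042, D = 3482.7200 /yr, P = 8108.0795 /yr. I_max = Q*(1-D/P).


D/P = 0.4295
1 - D/P = 0.5705
I_max = 3523.7042 * 0.5705 = 2010.1429

2010.1429 units


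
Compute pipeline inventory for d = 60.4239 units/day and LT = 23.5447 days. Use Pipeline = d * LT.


Pipeline = 60.4239 * 23.5447 = 1422.6626

1422.6626 units


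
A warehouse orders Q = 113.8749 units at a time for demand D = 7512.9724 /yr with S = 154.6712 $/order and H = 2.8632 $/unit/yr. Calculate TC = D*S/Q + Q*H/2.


Ordering cost = D*S/Q = 10204.5355
Holding cost = Q*H/2 = 163.0233
TC = 10204.5355 + 163.0233 = 10367.5588

10367.5588 $/yr


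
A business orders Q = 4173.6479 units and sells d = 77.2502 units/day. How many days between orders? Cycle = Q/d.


Cycle = 4173.6479 / 77.2502 = 54.0277

54.0277 days


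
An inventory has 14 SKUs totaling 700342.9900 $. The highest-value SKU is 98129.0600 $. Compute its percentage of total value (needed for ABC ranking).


Top item = 98129.0600
Total = 700342.9900
Percentage = 98129.0600 / 700342.9900 * 100 = 14.0116

14.0116%


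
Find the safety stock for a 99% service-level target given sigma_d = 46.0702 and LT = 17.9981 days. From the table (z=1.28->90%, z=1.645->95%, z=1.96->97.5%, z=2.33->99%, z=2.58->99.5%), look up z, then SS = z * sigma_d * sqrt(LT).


From the table, SL = 99% corresponds to z = 2.33
sqrt(LT) = sqrt(17.9981) = 4.2424
SS = 2.33 * 46.0702 * 4.2424 = 455.3961

455.3961 units


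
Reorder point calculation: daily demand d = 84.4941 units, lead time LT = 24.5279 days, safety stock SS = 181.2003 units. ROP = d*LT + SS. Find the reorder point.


d*LT = 84.4941 * 24.5279 = 2072.4628
ROP = 2072.4628 + 181.2003 = 2253.6631

2253.6631 units


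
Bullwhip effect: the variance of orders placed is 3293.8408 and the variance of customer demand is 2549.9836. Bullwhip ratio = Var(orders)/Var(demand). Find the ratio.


BW = 3293.8408 / 2549.9836 = 1.2917

1.2917


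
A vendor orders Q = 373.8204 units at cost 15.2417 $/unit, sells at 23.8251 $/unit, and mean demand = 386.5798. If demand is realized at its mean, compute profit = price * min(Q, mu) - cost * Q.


Sales at mu = min(373.8204, 386.5798) = 373.8204
Revenue = 23.8251 * 373.8204 = 8906.3084
Total cost = 15.2417 * 373.8204 = 5697.6584
Profit = 8906.3084 - 5697.6584 = 3208.6500

3208.6500 $


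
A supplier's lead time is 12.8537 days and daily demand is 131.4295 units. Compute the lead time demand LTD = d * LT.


LTD = 131.4295 * 12.8537 = 1689.3554

1689.3554 units


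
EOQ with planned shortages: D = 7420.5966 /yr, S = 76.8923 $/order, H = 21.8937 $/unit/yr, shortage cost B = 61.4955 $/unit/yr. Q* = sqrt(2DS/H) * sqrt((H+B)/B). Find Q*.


sqrt(2DS/H) = 228.3054
sqrt((H+B)/B) = 1.1645
Q* = 228.3054 * 1.1645 = 265.8579

265.8579 units


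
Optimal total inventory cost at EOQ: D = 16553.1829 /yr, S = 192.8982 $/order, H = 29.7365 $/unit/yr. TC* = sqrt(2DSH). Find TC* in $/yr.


2*D*S*H = 189901998.4100
TC* = sqrt(189901998.4100) = 13780.4934

13780.4934 $/yr


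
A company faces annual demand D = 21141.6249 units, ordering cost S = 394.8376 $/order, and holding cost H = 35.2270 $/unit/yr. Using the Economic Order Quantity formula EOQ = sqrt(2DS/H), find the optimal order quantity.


2*D*S = 2 * 21141.6249 * 394.8376 = 16695016.8712
2*D*S/H = 473926.7287
EOQ = sqrt(473926.7287) = 688.4234

688.4234 units


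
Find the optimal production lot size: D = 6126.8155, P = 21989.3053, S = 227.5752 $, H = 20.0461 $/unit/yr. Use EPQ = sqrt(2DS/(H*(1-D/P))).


1 - D/P = 1 - 0.2786 = 0.7214
H*(1-D/P) = 14.4607
2DS = 2788622.5256
EPQ = sqrt(192841.2739) = 439.1370

439.1370 units


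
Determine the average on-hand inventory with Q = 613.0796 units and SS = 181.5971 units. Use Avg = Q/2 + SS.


Q/2 = 306.5398
Avg = 306.5398 + 181.5971 = 488.1369

488.1369 units


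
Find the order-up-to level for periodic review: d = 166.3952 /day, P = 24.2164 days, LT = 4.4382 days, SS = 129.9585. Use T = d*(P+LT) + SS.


P + LT = 28.6546
d*(P+LT) = 166.3952 * 28.6546 = 4767.9879
T = 4767.9879 + 129.9585 = 4897.9464

4897.9464 units


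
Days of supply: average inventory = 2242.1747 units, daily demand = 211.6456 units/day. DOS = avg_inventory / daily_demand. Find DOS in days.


DOS = 2242.1747 / 211.6456 = 10.5940

10.5940 days


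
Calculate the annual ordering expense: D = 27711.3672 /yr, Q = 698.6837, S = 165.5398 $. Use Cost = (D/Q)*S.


Number of orders = D/Q = 39.6622
Cost = 39.6622 * 165.5398 = 6565.6808

6565.6808 $/yr


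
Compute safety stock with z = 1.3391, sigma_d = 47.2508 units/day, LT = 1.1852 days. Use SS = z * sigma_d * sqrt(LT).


sqrt(LT) = sqrt(1.1852) = 1.0887
SS = 1.3391 * 47.2508 * 1.0887 = 68.8839

68.8839 units


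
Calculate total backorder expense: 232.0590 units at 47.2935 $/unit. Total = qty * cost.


Total = 232.0590 * 47.2935 = 10974.8823

10974.8823 $


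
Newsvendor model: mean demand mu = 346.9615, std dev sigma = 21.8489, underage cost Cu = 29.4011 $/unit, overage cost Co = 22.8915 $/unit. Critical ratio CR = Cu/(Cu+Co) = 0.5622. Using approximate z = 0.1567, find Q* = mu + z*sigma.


CR = Cu/(Cu+Co) = 29.4011/(29.4011+22.8915) = 0.5622
z = 0.1567
Q* = 346.9615 + 0.1567 * 21.8489 = 350.3852

350.3852 units


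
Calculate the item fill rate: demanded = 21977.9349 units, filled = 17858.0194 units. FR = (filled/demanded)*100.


FR = 17858.0194 / 21977.9349 * 100 = 81.2543

81.2543%


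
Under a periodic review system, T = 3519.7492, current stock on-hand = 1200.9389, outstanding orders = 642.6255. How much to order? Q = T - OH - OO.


Inventory position = OH + OO = 1200.9389 + 642.6255 = 1843.5644
Q = 3519.7492 - 1843.5644 = 1676.1848

1676.1848 units


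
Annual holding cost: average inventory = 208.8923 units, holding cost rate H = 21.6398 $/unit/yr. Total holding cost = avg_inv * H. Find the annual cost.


Cost = 208.8923 * 21.6398 = 4520.3876

4520.3876 $/yr


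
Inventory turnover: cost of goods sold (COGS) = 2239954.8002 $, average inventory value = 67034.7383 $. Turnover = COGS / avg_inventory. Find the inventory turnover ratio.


Turnover = 2239954.8002 / 67034.7383 = 33.4148

33.4148


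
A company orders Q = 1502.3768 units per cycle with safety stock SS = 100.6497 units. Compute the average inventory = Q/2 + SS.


Q/2 = 751.1884
Avg = 751.1884 + 100.6497 = 851.8381

851.8381 units


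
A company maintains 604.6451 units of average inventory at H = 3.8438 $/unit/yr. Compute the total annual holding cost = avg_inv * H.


Cost = 604.6451 * 3.8438 = 2324.1348

2324.1348 $/yr


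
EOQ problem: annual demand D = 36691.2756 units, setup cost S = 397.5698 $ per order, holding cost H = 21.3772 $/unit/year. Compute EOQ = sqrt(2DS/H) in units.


2*D*S = 2 * 36691.2756 * 397.5698 = 29174686.2041
2*D*S/H = 1364757.1340
EOQ = sqrt(1364757.1340) = 1168.2282

1168.2282 units


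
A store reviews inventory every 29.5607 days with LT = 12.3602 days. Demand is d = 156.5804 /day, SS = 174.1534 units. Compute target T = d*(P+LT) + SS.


P + LT = 41.9209
d*(P+LT) = 156.5804 * 41.9209 = 6563.9913
T = 6563.9913 + 174.1534 = 6738.1447

6738.1447 units


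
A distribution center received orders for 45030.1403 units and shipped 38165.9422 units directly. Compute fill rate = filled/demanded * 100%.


FR = 38165.9422 / 45030.1403 * 100 = 84.7564

84.7564%


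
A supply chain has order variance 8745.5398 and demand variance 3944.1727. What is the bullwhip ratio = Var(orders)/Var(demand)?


BW = 8745.5398 / 3944.1727 = 2.2173

2.2173


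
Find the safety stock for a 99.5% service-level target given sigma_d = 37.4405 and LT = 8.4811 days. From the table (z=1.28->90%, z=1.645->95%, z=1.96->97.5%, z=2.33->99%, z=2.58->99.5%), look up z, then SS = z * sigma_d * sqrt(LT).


From the table, SL = 99.5% corresponds to z = 2.58
sqrt(LT) = sqrt(8.4811) = 2.9122
SS = 2.58 * 37.4405 * 2.9122 = 281.3115

281.3115 units


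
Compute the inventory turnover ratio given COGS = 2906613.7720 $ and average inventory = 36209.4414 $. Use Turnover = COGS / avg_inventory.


Turnover = 2906613.7720 / 36209.4414 = 80.2723

80.2723


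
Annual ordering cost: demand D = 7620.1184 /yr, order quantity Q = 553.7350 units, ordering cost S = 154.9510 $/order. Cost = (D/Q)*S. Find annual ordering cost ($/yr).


Number of orders = D/Q = 13.7613
Cost = 13.7613 * 154.9510 = 2132.3286

2132.3286 $/yr


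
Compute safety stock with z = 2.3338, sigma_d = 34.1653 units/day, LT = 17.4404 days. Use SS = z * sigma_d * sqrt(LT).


sqrt(LT) = sqrt(17.4404) = 4.1762
SS = 2.3338 * 34.1653 * 4.1762 = 332.9869

332.9869 units


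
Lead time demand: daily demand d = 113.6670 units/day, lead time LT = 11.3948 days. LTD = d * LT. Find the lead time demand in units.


LTD = 113.6670 * 11.3948 = 1295.2127

1295.2127 units


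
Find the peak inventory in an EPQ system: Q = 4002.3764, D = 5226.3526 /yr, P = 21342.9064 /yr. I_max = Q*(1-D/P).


D/P = 0.2449
1 - D/P = 0.7551
I_max = 4002.3764 * 0.7551 = 3022.2929

3022.2929 units


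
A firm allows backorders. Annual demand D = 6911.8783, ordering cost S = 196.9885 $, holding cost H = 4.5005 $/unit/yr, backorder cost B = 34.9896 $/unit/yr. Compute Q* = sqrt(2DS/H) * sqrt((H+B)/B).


sqrt(2DS/H) = 777.8630
sqrt((H+B)/B) = 1.0624
Q* = 777.8630 * 1.0624 = 826.3760

826.3760 units


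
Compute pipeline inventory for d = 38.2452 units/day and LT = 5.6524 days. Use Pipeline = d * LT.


Pipeline = 38.2452 * 5.6524 = 216.1772

216.1772 units


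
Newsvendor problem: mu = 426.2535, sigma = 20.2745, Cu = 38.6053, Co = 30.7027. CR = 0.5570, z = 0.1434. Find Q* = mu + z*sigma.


CR = Cu/(Cu+Co) = 38.6053/(38.6053+30.7027) = 0.5570
z = 0.1434
Q* = 426.2535 + 0.1434 * 20.2745 = 429.1609

429.1609 units


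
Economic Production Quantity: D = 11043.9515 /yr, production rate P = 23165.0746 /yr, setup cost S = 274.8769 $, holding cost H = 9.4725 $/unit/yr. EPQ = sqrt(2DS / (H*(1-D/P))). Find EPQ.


1 - D/P = 1 - 0.4768 = 0.5232
H*(1-D/P) = 4.9565
2DS = 6071454.3041
EPQ = sqrt(1224951.6810) = 1106.7754

1106.7754 units


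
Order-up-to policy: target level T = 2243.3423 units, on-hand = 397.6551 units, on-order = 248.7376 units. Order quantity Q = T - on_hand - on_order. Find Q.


Inventory position = OH + OO = 397.6551 + 248.7376 = 646.3927
Q = 2243.3423 - 646.3927 = 1596.9496

1596.9496 units


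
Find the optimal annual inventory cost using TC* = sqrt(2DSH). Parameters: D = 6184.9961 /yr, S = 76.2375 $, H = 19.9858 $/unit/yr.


2*D*S*H = 18847754.1936
TC* = sqrt(18847754.1936) = 4341.4000

4341.4000 $/yr


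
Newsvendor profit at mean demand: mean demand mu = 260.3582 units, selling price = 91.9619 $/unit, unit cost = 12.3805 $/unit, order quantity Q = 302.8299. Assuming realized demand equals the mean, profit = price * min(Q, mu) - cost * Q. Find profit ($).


Sales at mu = min(302.8299, 260.3582) = 260.3582
Revenue = 91.9619 * 260.3582 = 23943.0348
Total cost = 12.3805 * 302.8299 = 3749.1856
Profit = 23943.0348 - 3749.1856 = 20193.8492

20193.8492 $


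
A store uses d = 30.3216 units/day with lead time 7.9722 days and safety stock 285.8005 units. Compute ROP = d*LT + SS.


d*LT = 30.3216 * 7.9722 = 241.7299
ROP = 241.7299 + 285.8005 = 527.5304

527.5304 units


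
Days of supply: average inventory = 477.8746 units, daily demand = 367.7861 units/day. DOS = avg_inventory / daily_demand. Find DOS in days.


DOS = 477.8746 / 367.7861 = 1.2993

1.2993 days


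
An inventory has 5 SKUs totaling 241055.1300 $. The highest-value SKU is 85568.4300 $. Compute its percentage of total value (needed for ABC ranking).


Top item = 85568.4300
Total = 241055.1300
Percentage = 85568.4300 / 241055.1300 * 100 = 35.4975

35.4975%


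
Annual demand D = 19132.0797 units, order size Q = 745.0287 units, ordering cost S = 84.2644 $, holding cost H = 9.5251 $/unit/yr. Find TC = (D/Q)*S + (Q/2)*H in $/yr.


Ordering cost = D*S/Q = 2163.8807
Holding cost = Q*H/2 = 3548.2364
TC = 2163.8807 + 3548.2364 = 5712.1171

5712.1171 $/yr


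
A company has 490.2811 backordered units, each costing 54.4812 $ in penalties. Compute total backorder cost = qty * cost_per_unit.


Total = 490.2811 * 54.4812 = 26711.1027

26711.1027 $


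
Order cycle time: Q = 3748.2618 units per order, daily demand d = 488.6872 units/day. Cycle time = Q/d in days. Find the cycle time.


Cycle = 3748.2618 / 488.6872 = 7.6701

7.6701 days


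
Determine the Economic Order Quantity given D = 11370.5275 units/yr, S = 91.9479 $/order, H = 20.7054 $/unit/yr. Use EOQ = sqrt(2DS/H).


2*D*S = 2 * 11370.5275 * 91.9479 = 2090992.2510
2*D*S/H = 100987.7738
EOQ = sqrt(100987.7738) = 317.7857

317.7857 units


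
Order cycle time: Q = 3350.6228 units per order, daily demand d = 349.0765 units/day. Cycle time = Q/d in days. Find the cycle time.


Cycle = 3350.6228 / 349.0765 = 9.5985

9.5985 days


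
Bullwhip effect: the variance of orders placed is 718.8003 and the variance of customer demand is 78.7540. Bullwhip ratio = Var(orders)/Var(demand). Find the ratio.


BW = 718.8003 / 78.7540 = 9.1272

9.1272


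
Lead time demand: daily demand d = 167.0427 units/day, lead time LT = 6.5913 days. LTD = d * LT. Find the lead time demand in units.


LTD = 167.0427 * 6.5913 = 1101.0285

1101.0285 units


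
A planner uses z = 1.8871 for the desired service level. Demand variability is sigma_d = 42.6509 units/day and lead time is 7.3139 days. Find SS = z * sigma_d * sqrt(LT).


sqrt(LT) = sqrt(7.3139) = 2.7044
SS = 1.8871 * 42.6509 * 2.7044 = 217.6695

217.6695 units


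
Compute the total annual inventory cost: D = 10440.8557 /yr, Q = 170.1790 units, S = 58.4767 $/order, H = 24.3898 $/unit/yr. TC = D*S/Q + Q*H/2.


Ordering cost = D*S/Q = 3587.6741
Holding cost = Q*H/2 = 2075.3159
TC = 3587.6741 + 2075.3159 = 5662.9900

5662.9900 $/yr


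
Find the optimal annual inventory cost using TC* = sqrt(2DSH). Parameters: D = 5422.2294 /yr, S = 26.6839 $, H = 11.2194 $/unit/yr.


2*D*S*H = 3246585.3124
TC* = sqrt(3246585.3124) = 1801.8283

1801.8283 $/yr


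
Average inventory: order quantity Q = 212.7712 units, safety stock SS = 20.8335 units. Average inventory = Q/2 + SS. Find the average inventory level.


Q/2 = 106.3856
Avg = 106.3856 + 20.8335 = 127.2191

127.2191 units


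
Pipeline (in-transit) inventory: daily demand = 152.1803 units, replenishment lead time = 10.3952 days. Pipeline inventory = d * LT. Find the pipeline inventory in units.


Pipeline = 152.1803 * 10.3952 = 1581.9447

1581.9447 units


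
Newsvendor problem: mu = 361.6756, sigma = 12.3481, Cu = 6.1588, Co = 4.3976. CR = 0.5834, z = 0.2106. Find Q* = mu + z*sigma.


CR = Cu/(Cu+Co) = 6.1588/(6.1588+4.3976) = 0.5834
z = 0.2106
Q* = 361.6756 + 0.2106 * 12.3481 = 364.2761

364.2761 units


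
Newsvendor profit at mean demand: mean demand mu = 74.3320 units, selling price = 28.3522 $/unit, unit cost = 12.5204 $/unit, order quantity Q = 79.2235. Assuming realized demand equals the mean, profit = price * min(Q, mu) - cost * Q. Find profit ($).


Sales at mu = min(79.2235, 74.3320) = 74.3320
Revenue = 28.3522 * 74.3320 = 2107.4757
Total cost = 12.5204 * 79.2235 = 991.9099
Profit = 2107.4757 - 991.9099 = 1115.5658

1115.5658 $


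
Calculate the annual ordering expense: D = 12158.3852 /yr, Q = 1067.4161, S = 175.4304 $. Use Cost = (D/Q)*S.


Number of orders = D/Q = 11.3905
Cost = 11.3905 * 175.4304 = 1998.2370

1998.2370 $/yr


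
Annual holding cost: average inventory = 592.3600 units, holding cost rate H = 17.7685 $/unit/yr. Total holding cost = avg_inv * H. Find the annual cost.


Cost = 592.3600 * 17.7685 = 10525.3487

10525.3487 $/yr


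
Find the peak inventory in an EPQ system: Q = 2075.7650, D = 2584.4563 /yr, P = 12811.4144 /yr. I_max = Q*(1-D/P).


D/P = 0.2017
1 - D/P = 0.7983
I_max = 2075.7650 * 0.7983 = 1657.0194

1657.0194 units


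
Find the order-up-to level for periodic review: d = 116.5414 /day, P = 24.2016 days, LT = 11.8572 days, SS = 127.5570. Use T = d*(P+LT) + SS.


P + LT = 36.0588
d*(P+LT) = 116.5414 * 36.0588 = 4202.3430
T = 4202.3430 + 127.5570 = 4329.9000

4329.9000 units


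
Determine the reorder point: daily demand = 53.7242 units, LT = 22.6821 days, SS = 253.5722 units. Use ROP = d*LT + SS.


d*LT = 53.7242 * 22.6821 = 1218.5777
ROP = 1218.5777 + 253.5722 = 1472.1499

1472.1499 units


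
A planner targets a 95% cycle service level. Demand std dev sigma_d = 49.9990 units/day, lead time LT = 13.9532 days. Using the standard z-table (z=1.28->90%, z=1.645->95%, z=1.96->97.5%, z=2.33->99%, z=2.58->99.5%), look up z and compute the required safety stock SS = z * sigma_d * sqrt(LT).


From the table, SL = 95% corresponds to z = 1.645
sqrt(LT) = sqrt(13.9532) = 3.7354
SS = 1.645 * 49.9990 * 3.7354 = 307.2304

307.2304 units


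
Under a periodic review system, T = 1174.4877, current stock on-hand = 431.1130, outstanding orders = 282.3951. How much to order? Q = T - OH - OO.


Inventory position = OH + OO = 431.1130 + 282.3951 = 713.5081
Q = 1174.4877 - 713.5081 = 460.9796

460.9796 units


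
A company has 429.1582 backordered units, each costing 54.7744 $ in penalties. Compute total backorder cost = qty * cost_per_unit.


Total = 429.1582 * 54.7744 = 23506.8829

23506.8829 $


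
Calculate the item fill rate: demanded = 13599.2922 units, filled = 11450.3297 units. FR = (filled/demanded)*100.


FR = 11450.3297 / 13599.2922 * 100 = 84.1980

84.1980%


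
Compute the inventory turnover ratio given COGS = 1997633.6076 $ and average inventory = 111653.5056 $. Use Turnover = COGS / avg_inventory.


Turnover = 1997633.6076 / 111653.5056 = 17.8914

17.8914


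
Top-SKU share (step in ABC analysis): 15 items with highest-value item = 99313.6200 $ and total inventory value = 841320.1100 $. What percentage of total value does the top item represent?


Top item = 99313.6200
Total = 841320.1100
Percentage = 99313.6200 / 841320.1100 * 100 = 11.8045

11.8045%


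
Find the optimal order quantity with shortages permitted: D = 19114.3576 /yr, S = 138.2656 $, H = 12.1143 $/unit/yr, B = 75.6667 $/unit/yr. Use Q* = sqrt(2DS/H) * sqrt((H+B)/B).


sqrt(2DS/H) = 660.5455
sqrt((H+B)/B) = 1.0771
Q* = 660.5455 * 1.0771 = 711.4602

711.4602 units


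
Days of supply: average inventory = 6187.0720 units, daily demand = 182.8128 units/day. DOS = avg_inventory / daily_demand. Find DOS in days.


DOS = 6187.0720 / 182.8128 = 33.8438

33.8438 days


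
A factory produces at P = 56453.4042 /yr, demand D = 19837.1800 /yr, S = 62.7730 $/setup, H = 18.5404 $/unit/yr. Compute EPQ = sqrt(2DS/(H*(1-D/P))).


1 - D/P = 1 - 0.3514 = 0.6486
H*(1-D/P) = 12.0255
2DS = 2490478.6003
EPQ = sqrt(207100.0919) = 455.0825

455.0825 units


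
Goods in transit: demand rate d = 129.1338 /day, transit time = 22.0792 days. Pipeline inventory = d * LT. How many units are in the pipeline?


Pipeline = 129.1338 * 22.0792 = 2851.1710

2851.1710 units


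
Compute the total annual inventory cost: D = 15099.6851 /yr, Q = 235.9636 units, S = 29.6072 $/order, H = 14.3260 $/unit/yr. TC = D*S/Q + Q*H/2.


Ordering cost = D*S/Q = 1894.6117
Holding cost = Q*H/2 = 1690.2073
TC = 1894.6117 + 1690.2073 = 3584.8190

3584.8190 $/yr


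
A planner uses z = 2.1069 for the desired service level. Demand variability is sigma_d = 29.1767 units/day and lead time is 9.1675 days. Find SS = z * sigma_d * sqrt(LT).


sqrt(LT) = sqrt(9.1675) = 3.0278
SS = 2.1069 * 29.1767 * 3.0278 = 186.1254

186.1254 units


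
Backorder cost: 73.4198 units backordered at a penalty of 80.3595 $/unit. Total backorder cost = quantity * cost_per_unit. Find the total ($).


Total = 73.4198 * 80.3595 = 5899.9784

5899.9784 $


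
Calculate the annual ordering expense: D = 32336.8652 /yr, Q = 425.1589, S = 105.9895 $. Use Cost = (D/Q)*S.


Number of orders = D/Q = 76.0583
Cost = 76.0583 * 105.9895 = 8061.3817

8061.3817 $/yr


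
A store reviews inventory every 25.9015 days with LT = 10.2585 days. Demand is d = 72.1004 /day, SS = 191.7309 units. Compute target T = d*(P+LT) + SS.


P + LT = 36.1600
d*(P+LT) = 72.1004 * 36.1600 = 2607.1505
T = 2607.1505 + 191.7309 = 2798.8814

2798.8814 units


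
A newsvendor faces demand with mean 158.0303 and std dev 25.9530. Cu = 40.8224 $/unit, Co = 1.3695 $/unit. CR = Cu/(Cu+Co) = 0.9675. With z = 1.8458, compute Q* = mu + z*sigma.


CR = Cu/(Cu+Co) = 40.8224/(40.8224+1.3695) = 0.9675
z = 1.8458
Q* = 158.0303 + 1.8458 * 25.9530 = 205.9343

205.9343 units


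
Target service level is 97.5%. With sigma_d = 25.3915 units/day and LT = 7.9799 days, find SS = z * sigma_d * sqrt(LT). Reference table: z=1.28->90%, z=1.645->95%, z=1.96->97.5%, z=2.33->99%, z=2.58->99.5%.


From the table, SL = 97.5% corresponds to z = 1.96
sqrt(LT) = sqrt(7.9799) = 2.8249
SS = 1.96 * 25.3915 * 2.8249 = 140.5863

140.5863 units


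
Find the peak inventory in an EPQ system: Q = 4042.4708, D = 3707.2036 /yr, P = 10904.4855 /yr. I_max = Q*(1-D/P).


D/P = 0.3400
1 - D/P = 0.6600
I_max = 4042.4708 * 0.6600 = 2668.1499

2668.1499 units


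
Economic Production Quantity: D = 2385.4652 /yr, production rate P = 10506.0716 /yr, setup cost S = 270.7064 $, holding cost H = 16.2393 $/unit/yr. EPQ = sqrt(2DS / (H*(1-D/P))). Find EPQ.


1 - D/P = 1 - 0.2271 = 0.7729
H*(1-D/P) = 12.5521
2DS = 1291521.3932
EPQ = sqrt(102893.0864) = 320.7695

320.7695 units


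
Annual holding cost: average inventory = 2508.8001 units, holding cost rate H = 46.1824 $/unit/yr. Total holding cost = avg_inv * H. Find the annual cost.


Cost = 2508.8001 * 46.1824 = 115862.4097

115862.4097 $/yr


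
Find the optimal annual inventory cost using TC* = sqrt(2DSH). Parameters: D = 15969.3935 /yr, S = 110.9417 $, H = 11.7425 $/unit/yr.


2*D*S*H = 41607709.0022
TC* = sqrt(41607709.0022) = 6450.4038

6450.4038 $/yr


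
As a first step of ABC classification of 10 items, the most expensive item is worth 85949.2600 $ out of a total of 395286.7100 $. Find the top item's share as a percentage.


Top item = 85949.2600
Total = 395286.7100
Percentage = 85949.2600 / 395286.7100 * 100 = 21.7435

21.7435%


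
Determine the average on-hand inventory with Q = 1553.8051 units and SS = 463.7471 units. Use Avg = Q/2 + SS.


Q/2 = 776.9026
Avg = 776.9026 + 463.7471 = 1240.6497

1240.6497 units


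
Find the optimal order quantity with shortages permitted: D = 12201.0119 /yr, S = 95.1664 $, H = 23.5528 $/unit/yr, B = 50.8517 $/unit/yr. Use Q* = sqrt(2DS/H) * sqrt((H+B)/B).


sqrt(2DS/H) = 314.0028
sqrt((H+B)/B) = 1.2096
Q* = 314.0028 * 1.2096 = 379.8222

379.8222 units


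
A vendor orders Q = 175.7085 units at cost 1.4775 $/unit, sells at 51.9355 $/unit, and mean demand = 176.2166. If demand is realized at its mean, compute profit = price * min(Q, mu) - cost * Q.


Sales at mu = min(175.7085, 176.2166) = 175.7085
Revenue = 51.9355 * 175.7085 = 9125.5088
Total cost = 1.4775 * 175.7085 = 259.6093
Profit = 9125.5088 - 259.6093 = 8865.8995

8865.8995 $


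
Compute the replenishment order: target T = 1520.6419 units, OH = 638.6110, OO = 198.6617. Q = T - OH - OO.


Inventory position = OH + OO = 638.6110 + 198.6617 = 837.2727
Q = 1520.6419 - 837.2727 = 683.3692

683.3692 units


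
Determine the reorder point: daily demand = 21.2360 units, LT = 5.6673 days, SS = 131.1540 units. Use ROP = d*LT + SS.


d*LT = 21.2360 * 5.6673 = 120.3508
ROP = 120.3508 + 131.1540 = 251.5048

251.5048 units


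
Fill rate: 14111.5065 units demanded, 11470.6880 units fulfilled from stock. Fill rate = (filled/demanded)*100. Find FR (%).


FR = 11470.6880 / 14111.5065 * 100 = 81.2861

81.2861%


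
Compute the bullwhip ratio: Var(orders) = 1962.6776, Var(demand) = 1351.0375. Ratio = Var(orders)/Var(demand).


BW = 1962.6776 / 1351.0375 = 1.4527

1.4527


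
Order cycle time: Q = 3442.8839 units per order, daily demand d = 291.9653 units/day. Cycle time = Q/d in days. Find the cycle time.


Cycle = 3442.8839 / 291.9653 = 11.7921

11.7921 days


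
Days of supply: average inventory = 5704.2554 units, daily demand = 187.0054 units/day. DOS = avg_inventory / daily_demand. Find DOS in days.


DOS = 5704.2554 / 187.0054 = 30.5032

30.5032 days


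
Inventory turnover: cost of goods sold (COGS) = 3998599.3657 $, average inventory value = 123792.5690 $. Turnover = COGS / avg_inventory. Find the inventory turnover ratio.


Turnover = 3998599.3657 / 123792.5690 = 32.3008

32.3008
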